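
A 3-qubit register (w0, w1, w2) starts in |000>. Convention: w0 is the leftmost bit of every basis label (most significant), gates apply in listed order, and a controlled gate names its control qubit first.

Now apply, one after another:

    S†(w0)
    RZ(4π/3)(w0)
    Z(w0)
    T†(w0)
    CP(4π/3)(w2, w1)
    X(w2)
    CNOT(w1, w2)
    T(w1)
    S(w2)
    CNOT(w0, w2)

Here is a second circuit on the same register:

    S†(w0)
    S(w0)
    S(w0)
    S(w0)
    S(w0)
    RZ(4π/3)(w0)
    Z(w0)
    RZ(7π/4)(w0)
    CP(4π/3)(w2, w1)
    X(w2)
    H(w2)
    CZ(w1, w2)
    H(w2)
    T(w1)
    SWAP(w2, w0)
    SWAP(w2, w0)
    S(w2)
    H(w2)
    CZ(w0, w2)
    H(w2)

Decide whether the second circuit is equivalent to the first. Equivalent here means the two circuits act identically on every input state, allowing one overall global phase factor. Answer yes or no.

Yes, they are equivalent — the unitaries differ by at most a global phase.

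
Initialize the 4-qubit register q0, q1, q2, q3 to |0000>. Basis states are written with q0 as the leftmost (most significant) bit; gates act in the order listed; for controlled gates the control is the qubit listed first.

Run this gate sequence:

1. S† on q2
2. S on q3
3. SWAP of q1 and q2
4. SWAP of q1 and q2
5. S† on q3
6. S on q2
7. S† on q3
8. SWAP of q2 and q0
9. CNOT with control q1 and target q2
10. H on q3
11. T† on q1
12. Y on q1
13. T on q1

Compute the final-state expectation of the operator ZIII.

In the final state, ZIII has expectation 1. Key observation: gates 1-6 undo each other exactly, leaving only the rest of the circuit to track.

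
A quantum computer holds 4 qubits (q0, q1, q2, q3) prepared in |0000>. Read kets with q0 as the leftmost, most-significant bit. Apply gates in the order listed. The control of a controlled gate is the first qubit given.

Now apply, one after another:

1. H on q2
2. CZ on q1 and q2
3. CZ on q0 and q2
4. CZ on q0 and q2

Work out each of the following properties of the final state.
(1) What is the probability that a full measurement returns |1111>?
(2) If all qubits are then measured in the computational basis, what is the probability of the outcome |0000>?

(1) Outcome |1111> occurs with probability 0. Key observation: gates 3-4 undo each other exactly, leaving only the rest of the circuit to track.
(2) The probability of measuring |0000> is 1/2.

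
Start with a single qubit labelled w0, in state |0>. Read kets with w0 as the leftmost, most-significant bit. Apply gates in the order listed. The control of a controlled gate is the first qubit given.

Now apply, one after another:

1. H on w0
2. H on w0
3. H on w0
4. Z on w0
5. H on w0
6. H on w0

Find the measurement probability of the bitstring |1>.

A full measurement returns |1> with probability 1/2.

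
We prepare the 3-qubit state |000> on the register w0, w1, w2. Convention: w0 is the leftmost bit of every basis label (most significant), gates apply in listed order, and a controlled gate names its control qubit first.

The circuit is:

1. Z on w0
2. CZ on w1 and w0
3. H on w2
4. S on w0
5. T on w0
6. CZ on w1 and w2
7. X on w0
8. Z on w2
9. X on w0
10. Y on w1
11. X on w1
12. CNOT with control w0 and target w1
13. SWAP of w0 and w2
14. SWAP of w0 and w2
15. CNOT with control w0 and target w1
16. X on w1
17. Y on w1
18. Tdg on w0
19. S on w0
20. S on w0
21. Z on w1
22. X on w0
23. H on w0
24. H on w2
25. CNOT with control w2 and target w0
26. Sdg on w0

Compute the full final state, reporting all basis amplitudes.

The final amplitudes are -sqrt(2)/2 on |001>, -sqrt(2)*I/2 on |101>, and 0 on every other basis state. Key observation: steps 10-17 multiply out to the identity, so the circuit reduces to the remaining gates.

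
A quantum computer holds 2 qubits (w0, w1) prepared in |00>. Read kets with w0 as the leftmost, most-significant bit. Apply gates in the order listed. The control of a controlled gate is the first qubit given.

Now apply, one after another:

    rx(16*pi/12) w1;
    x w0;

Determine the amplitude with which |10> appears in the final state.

The amplitude on |10> is -1/2.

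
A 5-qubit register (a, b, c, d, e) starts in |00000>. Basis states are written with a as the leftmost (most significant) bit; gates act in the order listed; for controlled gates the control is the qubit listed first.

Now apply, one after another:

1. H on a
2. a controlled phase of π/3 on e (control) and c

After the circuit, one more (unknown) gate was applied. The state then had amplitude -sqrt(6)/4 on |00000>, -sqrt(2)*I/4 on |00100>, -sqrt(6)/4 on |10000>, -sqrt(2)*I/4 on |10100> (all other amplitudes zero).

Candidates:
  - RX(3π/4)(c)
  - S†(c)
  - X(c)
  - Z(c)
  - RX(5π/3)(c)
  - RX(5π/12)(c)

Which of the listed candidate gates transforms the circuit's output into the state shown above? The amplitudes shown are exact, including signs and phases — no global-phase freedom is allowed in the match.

The unique candidate consistent with the amplitudes is RX(5π/3)(c).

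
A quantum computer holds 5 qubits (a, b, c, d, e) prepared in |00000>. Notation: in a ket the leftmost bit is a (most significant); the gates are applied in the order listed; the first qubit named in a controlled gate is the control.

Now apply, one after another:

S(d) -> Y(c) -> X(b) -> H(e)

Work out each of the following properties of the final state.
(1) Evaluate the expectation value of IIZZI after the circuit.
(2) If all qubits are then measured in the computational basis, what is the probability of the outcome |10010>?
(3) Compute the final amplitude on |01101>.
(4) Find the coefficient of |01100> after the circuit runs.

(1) The expectation value of IIZZI is -1.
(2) A full measurement returns |10010> with probability 0.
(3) The final state's coefficient on |01101> equals sqrt(2)*I/2.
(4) The final state's coefficient on |01100> equals sqrt(2)*I/2.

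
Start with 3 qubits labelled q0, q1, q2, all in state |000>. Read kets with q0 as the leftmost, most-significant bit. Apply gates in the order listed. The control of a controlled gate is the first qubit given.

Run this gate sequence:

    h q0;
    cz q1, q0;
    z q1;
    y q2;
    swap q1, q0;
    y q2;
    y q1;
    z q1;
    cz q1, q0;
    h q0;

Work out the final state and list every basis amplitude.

After the circuit, the state carries amplitude -I/2 on |000>, 0 on |001>, -I/2 on |010>, 0 on |011>, -I/2 on |100>, 0 on |101>, -I/2 on |110>, 0 on |111>.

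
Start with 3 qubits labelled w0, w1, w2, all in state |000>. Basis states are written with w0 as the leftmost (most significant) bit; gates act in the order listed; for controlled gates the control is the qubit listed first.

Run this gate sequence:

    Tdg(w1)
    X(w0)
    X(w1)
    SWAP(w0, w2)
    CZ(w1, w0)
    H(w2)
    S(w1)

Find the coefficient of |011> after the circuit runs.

The final state's coefficient on |011> equals -sqrt(2)*I/2.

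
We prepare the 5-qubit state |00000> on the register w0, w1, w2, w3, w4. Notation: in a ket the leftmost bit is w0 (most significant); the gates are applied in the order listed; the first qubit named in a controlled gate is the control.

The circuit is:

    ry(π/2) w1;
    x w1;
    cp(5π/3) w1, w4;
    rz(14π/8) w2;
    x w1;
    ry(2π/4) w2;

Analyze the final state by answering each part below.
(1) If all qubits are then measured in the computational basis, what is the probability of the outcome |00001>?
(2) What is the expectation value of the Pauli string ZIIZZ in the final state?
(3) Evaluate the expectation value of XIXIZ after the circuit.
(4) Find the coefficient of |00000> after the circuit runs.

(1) Outcome |00001> occurs with probability 0.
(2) In the final state, ZIIZZ has expectation 1.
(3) The observable XIXIZ averages to 0.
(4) The amplitude on |00000> is -exp(I*pi/8)/2.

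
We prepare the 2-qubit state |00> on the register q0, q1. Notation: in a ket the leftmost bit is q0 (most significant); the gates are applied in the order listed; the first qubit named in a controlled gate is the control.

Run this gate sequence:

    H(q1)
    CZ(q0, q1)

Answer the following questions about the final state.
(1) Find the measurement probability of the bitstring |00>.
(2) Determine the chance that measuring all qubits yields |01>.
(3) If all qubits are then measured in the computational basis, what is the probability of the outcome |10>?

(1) Outcome |00> occurs with probability 1/2.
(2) The probability of measuring |01> is 1/2.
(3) The probability of measuring |10> is 0.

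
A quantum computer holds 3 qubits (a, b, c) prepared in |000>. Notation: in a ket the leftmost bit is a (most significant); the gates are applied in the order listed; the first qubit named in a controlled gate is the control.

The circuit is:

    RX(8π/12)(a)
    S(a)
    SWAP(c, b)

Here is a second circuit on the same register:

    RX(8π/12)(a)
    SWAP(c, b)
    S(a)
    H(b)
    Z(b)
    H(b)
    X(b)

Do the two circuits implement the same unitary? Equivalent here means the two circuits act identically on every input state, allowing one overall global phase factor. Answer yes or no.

Yes: on every input state the two circuits agree up to one overall phase factor.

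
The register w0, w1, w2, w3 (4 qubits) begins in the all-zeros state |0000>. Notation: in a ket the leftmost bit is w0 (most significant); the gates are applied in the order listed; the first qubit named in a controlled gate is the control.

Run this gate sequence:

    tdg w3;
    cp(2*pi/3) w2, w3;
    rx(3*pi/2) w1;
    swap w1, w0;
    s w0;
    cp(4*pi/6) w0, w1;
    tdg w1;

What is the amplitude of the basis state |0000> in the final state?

The final state's coefficient on |0000> equals -sqrt(2)/2.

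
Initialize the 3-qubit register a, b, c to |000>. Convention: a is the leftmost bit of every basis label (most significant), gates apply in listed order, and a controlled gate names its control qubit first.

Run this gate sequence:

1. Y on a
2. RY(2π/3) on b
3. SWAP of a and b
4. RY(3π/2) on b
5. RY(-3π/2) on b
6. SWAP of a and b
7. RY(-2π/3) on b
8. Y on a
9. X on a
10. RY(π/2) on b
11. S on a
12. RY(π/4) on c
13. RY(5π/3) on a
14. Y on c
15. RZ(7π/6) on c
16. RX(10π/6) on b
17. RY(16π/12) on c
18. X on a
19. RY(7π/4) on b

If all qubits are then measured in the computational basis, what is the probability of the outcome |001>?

The probability of measuring |001> is 9/128 - 3*sqrt(2)/128. Key observation: gates 1-8 undo each other exactly, leaving only the rest of the circuit to track.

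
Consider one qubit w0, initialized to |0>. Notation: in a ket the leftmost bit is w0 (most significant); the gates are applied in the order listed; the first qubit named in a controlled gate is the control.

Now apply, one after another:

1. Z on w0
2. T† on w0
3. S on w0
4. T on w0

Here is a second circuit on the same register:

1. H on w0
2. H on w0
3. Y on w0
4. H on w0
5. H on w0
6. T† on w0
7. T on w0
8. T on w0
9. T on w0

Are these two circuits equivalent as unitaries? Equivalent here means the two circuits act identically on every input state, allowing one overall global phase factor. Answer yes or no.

No — the two circuits implement different unitaries, even allowing a global phase.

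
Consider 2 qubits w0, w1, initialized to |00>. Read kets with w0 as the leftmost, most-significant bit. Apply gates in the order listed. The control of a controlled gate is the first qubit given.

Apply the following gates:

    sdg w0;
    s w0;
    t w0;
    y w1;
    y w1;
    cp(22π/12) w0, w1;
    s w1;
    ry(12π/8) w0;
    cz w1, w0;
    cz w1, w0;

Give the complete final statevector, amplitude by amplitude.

The resulting statevector has amplitude -sqrt(2)/2 on |00>, 0 on |01>, sqrt(2)/2 on |10>, 0 on |11>. Key observation: steps 9-10 multiply out to the identity, so the circuit reduces to the remaining gates.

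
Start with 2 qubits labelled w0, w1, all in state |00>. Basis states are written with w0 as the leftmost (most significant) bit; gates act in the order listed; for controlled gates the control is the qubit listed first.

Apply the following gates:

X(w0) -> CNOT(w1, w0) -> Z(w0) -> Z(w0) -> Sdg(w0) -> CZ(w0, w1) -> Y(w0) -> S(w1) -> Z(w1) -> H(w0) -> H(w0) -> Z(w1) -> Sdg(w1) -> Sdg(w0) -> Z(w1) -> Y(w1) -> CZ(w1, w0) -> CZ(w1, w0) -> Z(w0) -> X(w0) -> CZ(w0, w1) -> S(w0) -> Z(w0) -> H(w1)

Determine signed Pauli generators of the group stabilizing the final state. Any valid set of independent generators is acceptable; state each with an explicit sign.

The final state is stabilized by the group generated by -IX, -ZI; other independent generating sets are equally valid. Key observation: the block from step 8 through step 13 cancels to the identity and can be dropped.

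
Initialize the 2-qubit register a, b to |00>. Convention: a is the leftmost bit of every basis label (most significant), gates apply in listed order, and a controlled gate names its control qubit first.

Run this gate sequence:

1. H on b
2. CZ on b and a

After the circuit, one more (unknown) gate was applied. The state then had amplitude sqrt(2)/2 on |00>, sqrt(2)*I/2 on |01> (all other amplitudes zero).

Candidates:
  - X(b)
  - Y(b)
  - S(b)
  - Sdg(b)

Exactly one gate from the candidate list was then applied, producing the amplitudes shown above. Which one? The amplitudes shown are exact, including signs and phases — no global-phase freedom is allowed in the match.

It was S(b) that produced the state shown.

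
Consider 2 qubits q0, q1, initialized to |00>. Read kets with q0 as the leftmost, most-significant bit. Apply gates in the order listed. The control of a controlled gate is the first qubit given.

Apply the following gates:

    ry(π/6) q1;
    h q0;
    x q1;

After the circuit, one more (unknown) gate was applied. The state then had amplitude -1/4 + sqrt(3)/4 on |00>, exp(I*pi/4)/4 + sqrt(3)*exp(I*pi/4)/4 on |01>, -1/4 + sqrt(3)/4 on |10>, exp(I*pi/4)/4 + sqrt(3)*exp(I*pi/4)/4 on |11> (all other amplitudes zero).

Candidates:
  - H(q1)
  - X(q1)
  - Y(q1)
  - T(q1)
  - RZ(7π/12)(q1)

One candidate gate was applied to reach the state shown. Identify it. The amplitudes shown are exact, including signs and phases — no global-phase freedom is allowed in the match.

The unique candidate consistent with the amplitudes is T(q1).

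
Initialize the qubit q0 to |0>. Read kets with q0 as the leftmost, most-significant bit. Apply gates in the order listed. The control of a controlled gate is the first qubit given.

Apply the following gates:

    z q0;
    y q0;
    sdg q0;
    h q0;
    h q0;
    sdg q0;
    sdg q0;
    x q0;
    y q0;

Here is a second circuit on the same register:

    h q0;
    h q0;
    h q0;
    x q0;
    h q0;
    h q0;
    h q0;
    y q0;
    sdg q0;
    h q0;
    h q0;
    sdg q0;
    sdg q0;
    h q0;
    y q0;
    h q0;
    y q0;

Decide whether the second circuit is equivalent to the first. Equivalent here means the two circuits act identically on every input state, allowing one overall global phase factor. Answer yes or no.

No: there is an input state on which the two circuits produce genuinely different outputs (not merely differing by a phase).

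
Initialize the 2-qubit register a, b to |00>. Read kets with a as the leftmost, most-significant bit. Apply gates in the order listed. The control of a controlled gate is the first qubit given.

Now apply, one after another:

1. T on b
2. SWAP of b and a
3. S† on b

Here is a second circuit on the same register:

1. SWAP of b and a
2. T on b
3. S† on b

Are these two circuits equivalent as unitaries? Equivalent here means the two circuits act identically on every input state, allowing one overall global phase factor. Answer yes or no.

No — the two circuits implement different unitaries, even allowing a global phase.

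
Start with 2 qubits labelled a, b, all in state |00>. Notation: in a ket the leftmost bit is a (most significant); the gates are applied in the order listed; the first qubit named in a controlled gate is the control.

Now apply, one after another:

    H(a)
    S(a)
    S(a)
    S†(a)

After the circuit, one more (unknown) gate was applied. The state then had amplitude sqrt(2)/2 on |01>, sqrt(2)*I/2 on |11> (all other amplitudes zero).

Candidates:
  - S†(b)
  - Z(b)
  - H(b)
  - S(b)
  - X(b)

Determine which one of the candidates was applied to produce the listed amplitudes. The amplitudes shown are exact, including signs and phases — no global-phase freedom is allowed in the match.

The unique candidate consistent with the amplitudes is X(b).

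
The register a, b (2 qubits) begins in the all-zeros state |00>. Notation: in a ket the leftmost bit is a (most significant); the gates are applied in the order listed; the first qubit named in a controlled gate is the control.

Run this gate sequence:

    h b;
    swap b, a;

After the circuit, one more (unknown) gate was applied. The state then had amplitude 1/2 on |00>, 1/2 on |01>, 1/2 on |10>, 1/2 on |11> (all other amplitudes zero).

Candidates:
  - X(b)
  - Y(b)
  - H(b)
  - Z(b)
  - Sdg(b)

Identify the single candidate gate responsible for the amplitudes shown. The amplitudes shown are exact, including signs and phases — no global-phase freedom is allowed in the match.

It was H(b) that produced the state shown.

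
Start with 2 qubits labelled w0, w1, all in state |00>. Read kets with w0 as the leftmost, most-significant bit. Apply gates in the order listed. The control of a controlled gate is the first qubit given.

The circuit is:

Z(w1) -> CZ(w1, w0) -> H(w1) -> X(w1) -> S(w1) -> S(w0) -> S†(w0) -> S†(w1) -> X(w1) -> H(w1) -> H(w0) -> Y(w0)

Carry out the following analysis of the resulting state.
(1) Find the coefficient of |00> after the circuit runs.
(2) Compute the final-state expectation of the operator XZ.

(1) The final state's coefficient on |00> equals -sqrt(2)*I/2. Key observation: gates 3-10 undo each other exactly, leaving only the rest of the circuit to track.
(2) In the final state, XZ has expectation -1.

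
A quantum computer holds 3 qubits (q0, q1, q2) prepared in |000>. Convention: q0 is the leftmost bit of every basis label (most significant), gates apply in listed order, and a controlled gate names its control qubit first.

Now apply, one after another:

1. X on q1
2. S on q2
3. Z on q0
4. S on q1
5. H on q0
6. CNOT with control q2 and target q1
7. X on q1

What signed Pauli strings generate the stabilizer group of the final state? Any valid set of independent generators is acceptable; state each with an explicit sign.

The stabilizer group can be generated by +XII, +IZI, +IIZ, among other valid generating sets.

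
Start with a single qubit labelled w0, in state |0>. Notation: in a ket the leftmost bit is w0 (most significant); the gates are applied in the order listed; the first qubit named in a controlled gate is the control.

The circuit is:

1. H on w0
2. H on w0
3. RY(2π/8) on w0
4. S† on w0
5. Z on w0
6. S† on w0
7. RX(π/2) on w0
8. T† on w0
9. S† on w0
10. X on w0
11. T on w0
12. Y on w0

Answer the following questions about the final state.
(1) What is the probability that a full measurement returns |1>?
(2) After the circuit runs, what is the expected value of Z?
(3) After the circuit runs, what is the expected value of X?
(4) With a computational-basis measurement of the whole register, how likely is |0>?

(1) Outcome |1> occurs with probability 1/2.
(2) In the final state, Z has expectation 0.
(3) In the final state, X has expectation sqrt(2)/2.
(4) Outcome |0> occurs with probability 1/2.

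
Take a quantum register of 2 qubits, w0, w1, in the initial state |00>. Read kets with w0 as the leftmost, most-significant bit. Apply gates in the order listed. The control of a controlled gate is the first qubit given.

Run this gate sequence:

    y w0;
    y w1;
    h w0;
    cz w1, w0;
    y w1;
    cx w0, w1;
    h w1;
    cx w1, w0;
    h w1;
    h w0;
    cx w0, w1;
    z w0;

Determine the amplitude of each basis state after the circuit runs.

The resulting statevector has amplitude I/2 on |00>, I/2 on |01>, -I/2 on |10>, I/2 on |11>.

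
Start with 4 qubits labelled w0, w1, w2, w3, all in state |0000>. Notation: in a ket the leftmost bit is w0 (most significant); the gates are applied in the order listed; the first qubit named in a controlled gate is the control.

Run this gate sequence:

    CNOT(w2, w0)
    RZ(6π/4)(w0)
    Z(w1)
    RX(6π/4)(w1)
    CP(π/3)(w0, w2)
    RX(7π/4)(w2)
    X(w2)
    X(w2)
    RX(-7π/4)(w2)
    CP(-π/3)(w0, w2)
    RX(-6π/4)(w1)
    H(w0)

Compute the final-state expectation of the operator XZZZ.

The observable XZZZ averages to 1. Key observation: the block from step 4 through step 11 cancels to the identity and can be dropped.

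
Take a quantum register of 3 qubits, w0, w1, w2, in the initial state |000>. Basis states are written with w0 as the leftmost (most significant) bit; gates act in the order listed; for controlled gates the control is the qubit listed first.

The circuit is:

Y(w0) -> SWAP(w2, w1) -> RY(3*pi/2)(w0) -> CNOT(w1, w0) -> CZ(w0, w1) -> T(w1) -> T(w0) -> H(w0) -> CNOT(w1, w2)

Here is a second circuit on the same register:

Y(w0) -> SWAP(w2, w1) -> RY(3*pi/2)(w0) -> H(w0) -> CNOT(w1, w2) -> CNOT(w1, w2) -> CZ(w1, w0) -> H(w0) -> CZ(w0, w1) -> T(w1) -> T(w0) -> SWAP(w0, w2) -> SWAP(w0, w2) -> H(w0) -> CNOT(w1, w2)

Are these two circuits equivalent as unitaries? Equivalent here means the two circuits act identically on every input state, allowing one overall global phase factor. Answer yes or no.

Yes: on every input state the two circuits agree up to one overall phase factor.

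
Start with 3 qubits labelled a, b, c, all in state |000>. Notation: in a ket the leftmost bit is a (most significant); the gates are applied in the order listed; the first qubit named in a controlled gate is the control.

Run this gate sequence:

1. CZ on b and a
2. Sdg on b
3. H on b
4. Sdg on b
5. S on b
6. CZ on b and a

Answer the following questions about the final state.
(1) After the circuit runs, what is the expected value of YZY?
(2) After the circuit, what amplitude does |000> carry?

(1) In the final state, YZY has expectation 0.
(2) |000> carries amplitude sqrt(2)/2 in the final state.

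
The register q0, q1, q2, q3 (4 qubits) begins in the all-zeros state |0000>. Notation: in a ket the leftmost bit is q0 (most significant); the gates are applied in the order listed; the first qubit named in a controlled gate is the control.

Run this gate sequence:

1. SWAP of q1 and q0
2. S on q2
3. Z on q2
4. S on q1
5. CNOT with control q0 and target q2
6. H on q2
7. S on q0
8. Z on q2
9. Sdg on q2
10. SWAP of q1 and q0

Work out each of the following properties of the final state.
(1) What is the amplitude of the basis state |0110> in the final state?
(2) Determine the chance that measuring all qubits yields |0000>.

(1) The amplitude on |0110> is 0.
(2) The probability of measuring |0000> is 1/2.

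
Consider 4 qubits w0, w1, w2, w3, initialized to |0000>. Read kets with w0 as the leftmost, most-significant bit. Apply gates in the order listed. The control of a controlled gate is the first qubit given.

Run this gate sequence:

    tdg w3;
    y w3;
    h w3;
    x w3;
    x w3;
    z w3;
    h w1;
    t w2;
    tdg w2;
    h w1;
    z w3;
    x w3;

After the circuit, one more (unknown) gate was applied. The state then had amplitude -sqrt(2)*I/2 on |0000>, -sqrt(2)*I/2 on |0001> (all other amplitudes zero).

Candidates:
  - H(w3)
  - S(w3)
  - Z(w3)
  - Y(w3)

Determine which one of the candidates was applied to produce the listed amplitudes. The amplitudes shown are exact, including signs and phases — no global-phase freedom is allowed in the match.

It was Z(w3) that produced the state shown. Key observation: steps 5-12 multiply out to the identity, so the circuit reduces to the remaining gates.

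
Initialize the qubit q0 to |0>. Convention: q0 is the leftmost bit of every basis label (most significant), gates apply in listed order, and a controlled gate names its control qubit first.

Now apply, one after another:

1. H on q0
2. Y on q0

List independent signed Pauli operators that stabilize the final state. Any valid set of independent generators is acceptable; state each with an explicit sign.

The final state is stabilized by the group generated by -X; other independent generating sets are equally valid.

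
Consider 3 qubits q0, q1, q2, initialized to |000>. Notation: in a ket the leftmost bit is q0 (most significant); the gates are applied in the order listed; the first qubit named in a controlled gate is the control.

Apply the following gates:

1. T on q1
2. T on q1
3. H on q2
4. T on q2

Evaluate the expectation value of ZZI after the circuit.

In the final state, ZZI has expectation 1.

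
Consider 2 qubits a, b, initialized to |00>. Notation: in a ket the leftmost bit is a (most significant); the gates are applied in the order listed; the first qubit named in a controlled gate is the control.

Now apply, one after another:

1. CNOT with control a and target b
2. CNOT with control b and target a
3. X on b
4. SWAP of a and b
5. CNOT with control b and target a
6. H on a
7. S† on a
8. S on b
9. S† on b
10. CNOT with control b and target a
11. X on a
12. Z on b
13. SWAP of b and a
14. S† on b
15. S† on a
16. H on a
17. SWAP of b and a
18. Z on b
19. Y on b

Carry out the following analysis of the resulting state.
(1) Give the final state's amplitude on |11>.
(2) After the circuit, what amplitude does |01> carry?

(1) |11> carries amplitude 1/2 in the final state.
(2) The final state's coefficient on |01> equals -1/2.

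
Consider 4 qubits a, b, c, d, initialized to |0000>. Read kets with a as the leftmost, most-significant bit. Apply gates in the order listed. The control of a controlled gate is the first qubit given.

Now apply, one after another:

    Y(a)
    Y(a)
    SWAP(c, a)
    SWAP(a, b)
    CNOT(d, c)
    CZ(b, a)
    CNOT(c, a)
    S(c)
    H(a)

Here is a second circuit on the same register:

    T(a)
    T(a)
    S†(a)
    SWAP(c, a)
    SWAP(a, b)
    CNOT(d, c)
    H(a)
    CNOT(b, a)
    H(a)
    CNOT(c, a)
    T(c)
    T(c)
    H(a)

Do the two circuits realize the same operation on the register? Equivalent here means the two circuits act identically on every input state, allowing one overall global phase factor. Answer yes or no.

Yes — the two circuits implement the same unitary up to a global phase.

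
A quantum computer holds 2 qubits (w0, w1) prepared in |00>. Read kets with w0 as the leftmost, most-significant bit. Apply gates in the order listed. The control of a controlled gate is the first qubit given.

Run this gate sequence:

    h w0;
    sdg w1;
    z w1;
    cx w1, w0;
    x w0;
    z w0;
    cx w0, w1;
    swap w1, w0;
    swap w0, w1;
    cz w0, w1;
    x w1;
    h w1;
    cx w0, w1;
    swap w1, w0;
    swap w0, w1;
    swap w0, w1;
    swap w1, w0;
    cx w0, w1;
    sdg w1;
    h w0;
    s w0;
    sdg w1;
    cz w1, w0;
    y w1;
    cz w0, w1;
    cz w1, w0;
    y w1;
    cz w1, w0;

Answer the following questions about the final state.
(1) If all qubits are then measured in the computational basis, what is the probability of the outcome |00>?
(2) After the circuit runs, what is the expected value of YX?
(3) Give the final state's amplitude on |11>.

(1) The probability of measuring |00> is 1/2. Key observation: steps 13-18 multiply out to the identity, so the circuit reduces to the remaining gates.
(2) The expectation value of YX is 1.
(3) The final state's coefficient on |11> equals sqrt(2)*I/2.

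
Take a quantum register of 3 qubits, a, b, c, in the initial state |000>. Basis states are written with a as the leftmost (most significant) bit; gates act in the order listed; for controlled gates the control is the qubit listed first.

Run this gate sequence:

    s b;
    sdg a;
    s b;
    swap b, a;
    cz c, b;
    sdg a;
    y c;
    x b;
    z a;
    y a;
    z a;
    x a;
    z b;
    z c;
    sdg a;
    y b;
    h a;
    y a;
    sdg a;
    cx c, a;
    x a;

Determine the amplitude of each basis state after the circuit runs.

The resulting statevector has amplitude -sqrt(2)/2 on |001>, -sqrt(2)*I/2 on |101>, and 0 on every other basis state.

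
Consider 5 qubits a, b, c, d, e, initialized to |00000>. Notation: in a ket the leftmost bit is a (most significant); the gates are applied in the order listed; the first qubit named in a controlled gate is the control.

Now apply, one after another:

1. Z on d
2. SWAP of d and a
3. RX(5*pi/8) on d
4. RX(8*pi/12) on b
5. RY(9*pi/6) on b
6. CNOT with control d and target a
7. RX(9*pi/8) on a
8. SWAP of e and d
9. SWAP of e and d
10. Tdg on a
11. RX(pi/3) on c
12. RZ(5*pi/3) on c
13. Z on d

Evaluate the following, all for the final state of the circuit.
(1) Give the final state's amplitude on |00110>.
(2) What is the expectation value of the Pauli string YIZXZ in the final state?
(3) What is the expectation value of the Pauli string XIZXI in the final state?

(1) The amplitude on |00110> is -sqrt(2*sqrt(2) + 4)/16 - 1/8.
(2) In the final state, YIZXZ has expectation -exp(I*pi/4)*sin(5*pi/16)*sin(7*pi/16)**2*cos(5*pi/16)/2 + exp(-I*pi/4)*sin(5*pi/16)*cos(5*pi/16)*cos(7*pi/16)**2/2 + exp(I*pi/4)*sin(5*pi/16)*cos(5*pi/16)*cos(7*pi/16)**2/2 - exp(-I*pi/4)*sin(5*pi/16)*sin(7*pi/16)**2*cos(5*pi/16)/2.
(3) The expectation value of XIZXI is -I*exp(-I*pi/4)*sin(5*pi/16)*sin(7*pi/16)**2*cos(5*pi/16)/2 - I*exp(I*pi/4)*sin(5*pi/16)*cos(5*pi/16)*cos(7*pi/16)**2/2 + I*exp(-I*pi/4)*sin(5*pi/16)*cos(5*pi/16)*cos(7*pi/16)**2/2 + I*exp(I*pi/4)*sin(5*pi/16)*sin(7*pi/16)**2*cos(5*pi/16)/2.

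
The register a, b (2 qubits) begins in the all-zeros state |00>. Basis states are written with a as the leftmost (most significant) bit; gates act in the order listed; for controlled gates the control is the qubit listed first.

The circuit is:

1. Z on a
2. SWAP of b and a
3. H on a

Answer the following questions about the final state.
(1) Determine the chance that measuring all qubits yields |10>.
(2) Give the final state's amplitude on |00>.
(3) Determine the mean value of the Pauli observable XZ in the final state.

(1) Outcome |10> occurs with probability 1/2.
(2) The amplitude on |00> is sqrt(2)/2.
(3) The expectation value of XZ is 1.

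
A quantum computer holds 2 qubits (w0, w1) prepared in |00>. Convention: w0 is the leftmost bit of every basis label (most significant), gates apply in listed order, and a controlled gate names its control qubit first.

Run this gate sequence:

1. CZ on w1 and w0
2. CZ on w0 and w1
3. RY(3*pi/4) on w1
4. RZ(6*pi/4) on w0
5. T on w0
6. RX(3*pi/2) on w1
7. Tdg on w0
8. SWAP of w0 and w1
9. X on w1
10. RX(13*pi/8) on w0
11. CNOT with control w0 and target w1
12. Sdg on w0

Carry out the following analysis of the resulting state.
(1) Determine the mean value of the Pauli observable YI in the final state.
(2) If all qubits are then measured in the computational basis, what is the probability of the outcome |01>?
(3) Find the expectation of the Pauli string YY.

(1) The expectation value of YI is 0.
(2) The probability of measuring |01> is sqrt(2*sqrt(2) + 4)/8 + 1/2.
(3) In the final state, YY has expectation -sqrt(4 - 2*sqrt(2))/4.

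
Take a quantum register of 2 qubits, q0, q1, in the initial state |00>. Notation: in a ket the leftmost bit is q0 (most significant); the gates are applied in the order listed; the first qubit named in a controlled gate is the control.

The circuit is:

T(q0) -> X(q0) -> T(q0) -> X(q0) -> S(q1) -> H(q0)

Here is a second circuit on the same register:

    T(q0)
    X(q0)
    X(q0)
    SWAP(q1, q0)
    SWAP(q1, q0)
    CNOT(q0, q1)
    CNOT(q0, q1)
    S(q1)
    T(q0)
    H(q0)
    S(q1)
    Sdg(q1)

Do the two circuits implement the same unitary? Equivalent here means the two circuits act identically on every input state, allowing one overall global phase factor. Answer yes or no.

No: there is an input state on which the two circuits produce genuinely different outputs (not merely differing by a phase).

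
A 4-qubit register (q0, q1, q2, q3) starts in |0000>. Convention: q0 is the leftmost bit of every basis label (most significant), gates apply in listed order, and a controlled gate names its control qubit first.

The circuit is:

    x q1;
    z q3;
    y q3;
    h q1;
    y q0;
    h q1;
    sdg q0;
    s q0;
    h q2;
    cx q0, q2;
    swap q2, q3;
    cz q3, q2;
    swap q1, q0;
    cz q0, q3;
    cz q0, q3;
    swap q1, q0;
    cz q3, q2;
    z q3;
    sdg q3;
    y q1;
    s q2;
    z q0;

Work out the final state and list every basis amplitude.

After the circuit, the state carries amplitude sqrt(2)/2 on |1010>, sqrt(2)*I/2 on |1011>, and 0 on every other basis state. Key observation: the block from step 12 through step 17 cancels to the identity and can be dropped.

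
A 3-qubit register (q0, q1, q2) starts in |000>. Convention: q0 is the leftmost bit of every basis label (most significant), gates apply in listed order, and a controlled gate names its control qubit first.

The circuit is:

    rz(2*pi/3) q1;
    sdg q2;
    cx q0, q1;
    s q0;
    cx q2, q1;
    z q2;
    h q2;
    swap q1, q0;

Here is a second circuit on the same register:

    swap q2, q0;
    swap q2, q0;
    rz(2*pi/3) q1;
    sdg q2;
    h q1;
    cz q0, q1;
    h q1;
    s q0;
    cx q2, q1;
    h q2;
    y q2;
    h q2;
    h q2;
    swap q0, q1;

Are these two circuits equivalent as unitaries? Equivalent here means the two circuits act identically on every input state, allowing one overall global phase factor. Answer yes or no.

No: there is an input state on which the two circuits produce genuinely different outputs (not merely differing by a phase).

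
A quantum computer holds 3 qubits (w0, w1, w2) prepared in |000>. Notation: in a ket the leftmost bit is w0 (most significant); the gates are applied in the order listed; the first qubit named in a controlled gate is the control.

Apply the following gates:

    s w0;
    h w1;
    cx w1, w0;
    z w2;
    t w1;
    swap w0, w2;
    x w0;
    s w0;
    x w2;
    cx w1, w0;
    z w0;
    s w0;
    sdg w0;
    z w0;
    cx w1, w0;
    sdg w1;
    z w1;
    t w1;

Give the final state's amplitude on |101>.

|101> carries amplitude sqrt(2)*I/2 in the final state. Key observation: the block from step 10 through step 15 cancels to the identity and can be dropped.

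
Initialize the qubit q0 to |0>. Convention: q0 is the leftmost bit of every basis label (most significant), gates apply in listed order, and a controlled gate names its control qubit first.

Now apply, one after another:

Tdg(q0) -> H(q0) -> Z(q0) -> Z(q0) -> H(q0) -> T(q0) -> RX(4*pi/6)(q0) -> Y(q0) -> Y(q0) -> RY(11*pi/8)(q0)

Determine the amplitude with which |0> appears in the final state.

The amplitude on |0> is -cos(5*pi/16)/2 + sqrt(3)*I*sin(5*pi/16)/2. Key observation: gates 1-6 undo each other exactly, leaving only the rest of the circuit to track.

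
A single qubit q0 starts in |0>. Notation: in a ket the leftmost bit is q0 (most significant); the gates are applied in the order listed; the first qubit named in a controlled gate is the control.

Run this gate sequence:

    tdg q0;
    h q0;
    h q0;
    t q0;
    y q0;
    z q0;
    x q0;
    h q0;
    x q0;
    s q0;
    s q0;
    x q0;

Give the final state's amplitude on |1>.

|1> carries amplitude -sqrt(2)*I/2 in the final state.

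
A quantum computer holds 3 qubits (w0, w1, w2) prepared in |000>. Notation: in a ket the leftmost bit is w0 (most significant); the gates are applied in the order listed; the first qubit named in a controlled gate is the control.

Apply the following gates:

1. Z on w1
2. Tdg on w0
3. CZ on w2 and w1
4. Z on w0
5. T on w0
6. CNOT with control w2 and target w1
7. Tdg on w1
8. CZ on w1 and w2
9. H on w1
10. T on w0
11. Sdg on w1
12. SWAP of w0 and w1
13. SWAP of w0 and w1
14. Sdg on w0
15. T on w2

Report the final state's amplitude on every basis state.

After the circuit, the state carries amplitude sqrt(2)/2 on |000>, -sqrt(2)*I/2 on |010>, and 0 on every other basis state.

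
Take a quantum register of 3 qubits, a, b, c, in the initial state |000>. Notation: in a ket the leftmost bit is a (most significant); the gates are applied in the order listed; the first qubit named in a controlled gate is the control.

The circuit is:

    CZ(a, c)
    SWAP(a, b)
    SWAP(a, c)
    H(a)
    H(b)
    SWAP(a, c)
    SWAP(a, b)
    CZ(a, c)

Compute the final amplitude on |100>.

The amplitude on |100> is 1/2.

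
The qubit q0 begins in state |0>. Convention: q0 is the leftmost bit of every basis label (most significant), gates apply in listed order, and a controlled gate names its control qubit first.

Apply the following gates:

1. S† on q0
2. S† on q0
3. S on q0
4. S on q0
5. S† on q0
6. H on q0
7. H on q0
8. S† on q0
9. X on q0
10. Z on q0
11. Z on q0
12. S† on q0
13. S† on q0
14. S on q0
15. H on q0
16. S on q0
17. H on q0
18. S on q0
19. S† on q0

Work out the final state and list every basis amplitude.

After the circuit, the state carries amplitude -1/2 - I/2 on |0>, 1/2 - I/2 on |1>. Key observation: steps 4-5 multiply out to the identity, so the circuit reduces to the remaining gates.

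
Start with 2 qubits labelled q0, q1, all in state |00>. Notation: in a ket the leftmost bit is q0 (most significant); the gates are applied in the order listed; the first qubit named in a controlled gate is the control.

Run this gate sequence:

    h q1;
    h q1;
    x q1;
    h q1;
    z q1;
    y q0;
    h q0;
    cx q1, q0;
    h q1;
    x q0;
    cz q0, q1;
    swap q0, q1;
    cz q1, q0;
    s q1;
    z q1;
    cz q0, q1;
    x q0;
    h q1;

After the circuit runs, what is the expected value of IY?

The observable IY averages to 1. Key observation: steps 2-5 multiply out to the identity, so the circuit reduces to the remaining gates.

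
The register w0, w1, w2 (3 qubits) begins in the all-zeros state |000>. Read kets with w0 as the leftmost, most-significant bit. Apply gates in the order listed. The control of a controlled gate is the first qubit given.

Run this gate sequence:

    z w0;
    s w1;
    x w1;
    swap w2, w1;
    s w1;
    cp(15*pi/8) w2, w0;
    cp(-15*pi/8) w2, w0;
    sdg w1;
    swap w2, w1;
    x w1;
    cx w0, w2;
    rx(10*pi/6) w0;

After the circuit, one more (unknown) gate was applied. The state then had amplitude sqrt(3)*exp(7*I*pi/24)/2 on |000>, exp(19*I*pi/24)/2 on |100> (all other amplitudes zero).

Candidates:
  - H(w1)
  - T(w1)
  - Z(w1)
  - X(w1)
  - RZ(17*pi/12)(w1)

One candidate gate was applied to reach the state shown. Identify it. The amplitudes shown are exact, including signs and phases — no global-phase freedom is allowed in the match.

The unique candidate consistent with the amplitudes is RZ(17*pi/12)(w1). Key observation: the block from step 3 through step 10 cancels to the identity and can be dropped.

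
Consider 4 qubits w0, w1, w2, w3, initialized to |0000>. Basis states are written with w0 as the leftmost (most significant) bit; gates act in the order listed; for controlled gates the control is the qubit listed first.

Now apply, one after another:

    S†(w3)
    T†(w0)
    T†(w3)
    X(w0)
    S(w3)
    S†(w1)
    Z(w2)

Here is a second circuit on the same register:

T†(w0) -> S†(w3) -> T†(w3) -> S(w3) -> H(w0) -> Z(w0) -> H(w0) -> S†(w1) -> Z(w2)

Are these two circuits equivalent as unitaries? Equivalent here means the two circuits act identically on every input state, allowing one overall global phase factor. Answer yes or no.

Yes, they are equivalent — the unitaries differ by at most a global phase.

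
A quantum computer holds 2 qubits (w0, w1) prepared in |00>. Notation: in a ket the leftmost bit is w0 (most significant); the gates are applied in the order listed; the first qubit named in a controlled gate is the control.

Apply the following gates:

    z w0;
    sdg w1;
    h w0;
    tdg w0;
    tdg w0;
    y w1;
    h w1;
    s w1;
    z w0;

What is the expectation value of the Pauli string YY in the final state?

The observable YY averages to -1.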